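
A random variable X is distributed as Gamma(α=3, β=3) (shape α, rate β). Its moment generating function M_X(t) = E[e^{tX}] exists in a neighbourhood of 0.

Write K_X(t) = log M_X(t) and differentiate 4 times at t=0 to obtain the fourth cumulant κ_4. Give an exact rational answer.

κ_4 = D^4[K](0) = 2/9

M_X(t) = 27/(3 - t)^3
K_X(t) = log M_X(t) = -3*log(3 - t) + 3*log(3)
D^4[K](t) = 18/(t^4 - 12*t^3 + 54*t^2 - 108*t + 81)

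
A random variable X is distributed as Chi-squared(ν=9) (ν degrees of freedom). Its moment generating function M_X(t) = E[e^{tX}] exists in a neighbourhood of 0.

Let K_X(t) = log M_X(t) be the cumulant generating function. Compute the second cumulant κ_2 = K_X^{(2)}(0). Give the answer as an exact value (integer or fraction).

M_X(t) = (1 - 2*t)^(-9/2)
K_X(t) = log M_X(t) = -9*log(1 - 2*t)/2
dK/dt = -9/(2*t - 1)
d^2K/dt^2 = 18/(4*t^2 - 4*t + 1)

κ_2 = d^2K/dt^2 |_{t=0} = 18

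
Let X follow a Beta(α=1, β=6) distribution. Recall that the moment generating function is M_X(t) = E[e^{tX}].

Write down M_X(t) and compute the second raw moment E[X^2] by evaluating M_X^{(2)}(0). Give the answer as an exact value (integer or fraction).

E[X^2] = M^(2)(0) = 1/28

M_X(t) = ₁F₁(1; 7; t)
M^(2)(t) = ₁F₁(3; 9; t)/28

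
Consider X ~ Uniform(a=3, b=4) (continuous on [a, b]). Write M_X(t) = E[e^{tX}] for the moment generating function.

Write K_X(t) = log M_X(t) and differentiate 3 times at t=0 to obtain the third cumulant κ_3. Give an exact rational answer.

κ_3 = d^3K/dt^3 |_{t=0} = 0

M_X(t) = (e^(4*t) - e^(3*t))/t
K_X(t) = log M_X(t) = -log(t) + log(e^(4*t) - e^(3*t))
dK/dt = (4*t*e^(t) - 3*t - e^(t) + 1)/(t*e^(t) - t)
d^2K/dt^2 = (-t^2*e^(t) + e^(2*t) - 2*e^(t) + 1)/(t^2*e^(2*t) - 2*t^2*e^(t) + t^2)
d^3K/dt^3 = (t^3*e^(2*t) + t^3*e^(t) - 2*e^(3*t) + 6*e^(2*t) - 6*e^(t) + 2)/(t^3*e^(3*t) - 3*t^3*e^(2*t) + 3*t^3*e^(t) - t^3)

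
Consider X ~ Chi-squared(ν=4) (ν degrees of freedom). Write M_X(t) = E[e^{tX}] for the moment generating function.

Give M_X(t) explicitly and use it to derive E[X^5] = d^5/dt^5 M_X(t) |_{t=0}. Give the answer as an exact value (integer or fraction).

E[X^5] = d^5M/dt^5 |_{t=0} = 23040

M_X(t) = (1 - 2*t)^(-2)
dM/dt = -4/(8*t^3 - 12*t^2 + 6*t - 1)
d^2M/dt^2 = 24/(16*t^4 - 32*t^3 + 24*t^2 - 8*t + 1)
d^3M/dt^3 = -192/(32*t^5 - 80*t^4 + 80*t^3 - 40*t^2 + 10*t - 1)
d^4M/dt^4 = 1920/(64*t^6 - 192*t^5 + 240*t^4 - 160*t^3 + 60*t^2 - 12*t + 1)
d^5M/dt^5 = -23040/(128*t^7 - 448*t^6 + 672*t^5 - 560*t^4 + 280*t^3 - 84*t^2 + 14*t - 1)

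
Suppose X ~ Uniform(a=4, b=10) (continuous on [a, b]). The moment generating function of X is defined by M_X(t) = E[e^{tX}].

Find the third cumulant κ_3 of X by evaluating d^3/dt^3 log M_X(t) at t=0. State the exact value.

κ_3 = D^3[K](0) = 0

M_X(t) = (e^(10*t) - e^(4*t))/(6*t)
K_X(t) = log M_X(t) = -log(t) + log(e^(10*t) - e^(4*t)) - log(6)
D^3[K](t) = (216*t^3*e^(12*t) + 216*t^3*e^(6*t) - 2*e^(18*t) + 6*e^(12*t) - 6*e^(6*t) + 2)/(t^3*e^(18*t) - 3*t^3*e^(12*t) + 3*t^3*e^(6*t) - t^3)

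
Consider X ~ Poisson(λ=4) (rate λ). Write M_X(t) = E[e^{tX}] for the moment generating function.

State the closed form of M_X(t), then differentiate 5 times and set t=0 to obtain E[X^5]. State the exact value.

E[X^5] = D^5[M](0) = 5428

M_X(t) = e^(4*e^(t) - 4)
D^5[M](t) = (1024*e^(5*t)*e^(4*e^(t)) + 2560*e^(4*t)*e^(4*e^(t)) + 1600*e^(3*t)*e^(4*e^(t)) + 240*e^(2*t)*e^(4*e^(t)) + 4*e^(t)*e^(4*e^(t)))*e^(-4)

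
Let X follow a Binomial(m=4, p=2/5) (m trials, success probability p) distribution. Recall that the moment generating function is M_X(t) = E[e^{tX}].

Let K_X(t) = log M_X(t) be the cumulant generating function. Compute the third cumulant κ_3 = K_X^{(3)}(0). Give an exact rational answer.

M_X(t) = (2*e^(t)/5 + 3/5)^4
K_X(t) = log M_X(t) = 4*log(2*e^(t)/5 + 3/5)
K′(t) = 8*e^(t)/(2*e^(t) + 3)
K′′(t) = 24*e^(t)/(4*e^(2*t) + 12*e^(t) + 9)
K′′′(t) = (-48*e^(2*t) + 72*e^(t))/(8*e^(3*t) + 36*e^(2*t) + 54*e^(t) + 27)

κ_3 = K′′′(0) = 24/125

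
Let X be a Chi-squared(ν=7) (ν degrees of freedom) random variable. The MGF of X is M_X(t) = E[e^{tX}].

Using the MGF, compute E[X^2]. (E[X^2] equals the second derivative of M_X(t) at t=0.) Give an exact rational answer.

M_X(t) = (1 - 2*t)^(-7/2)
M^(2)(t) = -63/(32*t^5*√(1 - 2*t) - 80*t^4*√(1 - 2*t) + 80*t^3*√(1 - 2*t) - 40*t^2*√(1 - 2*t) + 10*t*√(1 - 2*t) - √(1 - 2*t))

E[X^2] = M^(2)(0) = 63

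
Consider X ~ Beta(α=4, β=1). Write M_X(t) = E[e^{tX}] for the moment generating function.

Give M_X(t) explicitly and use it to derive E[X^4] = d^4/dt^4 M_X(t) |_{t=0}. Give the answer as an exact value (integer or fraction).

M_X(t) = ₁F₁(4; 5; t)
M′(t) = 4*₁F₁(5; 6; t)/5
M′′(t) = 2*₁F₁(6; 7; t)/3
M′′′(t) = 4*₁F₁(7; 8; t)/7
M′′′′(t) = ₁F₁(8; 9; t)/2

E[X^4] = M′′′′(0) = 1/2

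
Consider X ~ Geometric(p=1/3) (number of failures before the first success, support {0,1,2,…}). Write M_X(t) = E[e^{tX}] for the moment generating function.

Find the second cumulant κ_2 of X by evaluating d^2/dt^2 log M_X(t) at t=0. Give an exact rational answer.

κ_2 = d^2K/dt^2 |_{t=0} = 6

M_X(t) = 1/(3*(1 - 2*e^(t)/3))
K_X(t) = log M_X(t) = -log(1 - 2*e^(t)/3) - log(3)
dK/dt = -2*e^(t)/(2*e^(t) - 3)
d^2K/dt^2 = 6*e^(t)/(4*e^(2*t) - 12*e^(t) + 9)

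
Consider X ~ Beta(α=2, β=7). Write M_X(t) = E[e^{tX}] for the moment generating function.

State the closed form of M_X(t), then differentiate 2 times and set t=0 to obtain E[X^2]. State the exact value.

M_X(t) = ₁F₁(2; 9; t)
M′(t) = 2*₁F₁(3; 10; t)/9
M′′(t) = ₁F₁(4; 11; t)/15

E[X^2] = M′′(0) = 1/15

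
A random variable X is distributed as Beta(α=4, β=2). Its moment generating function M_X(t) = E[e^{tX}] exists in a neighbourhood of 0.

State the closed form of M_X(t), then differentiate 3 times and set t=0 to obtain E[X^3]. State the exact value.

E[X^3] = M^(3)(0) = 5/14

M_X(t) = ₁F₁(4; 6; t)
M^(3)(t) = 5*₁F₁(7; 9; t)/14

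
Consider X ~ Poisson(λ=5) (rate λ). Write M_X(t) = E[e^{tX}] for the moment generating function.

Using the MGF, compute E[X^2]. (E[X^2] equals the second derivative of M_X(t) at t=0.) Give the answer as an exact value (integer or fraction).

E[X^2] = d^2M/dt^2 |_{t=0} = 30

M_X(t) = e^(5*e^(t) - 5)
dM/dt = 5*e^(-5)*e^(t)*e^(5*e^(t))
d^2M/dt^2 = (25*e^(2*t)*e^(5*e^(t)) + 5*e^(t)*e^(5*e^(t)))*e^(-5)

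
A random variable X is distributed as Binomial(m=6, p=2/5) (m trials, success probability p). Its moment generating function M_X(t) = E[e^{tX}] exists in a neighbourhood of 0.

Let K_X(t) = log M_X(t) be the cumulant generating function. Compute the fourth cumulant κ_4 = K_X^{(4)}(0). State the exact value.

κ_4 = D^4[K](0) = -396/625

M_X(t) = (2*e^(t)/5 + 3/5)^6
K_X(t) = log M_X(t) = 6*log(2*e^(t)/5 + 3/5)
D^4[K](t) = (144*e^(3*t) - 864*e^(2*t) + 324*e^(t))/(16*e^(4*t) + 96*e^(3*t) + 216*e^(2*t) + 216*e^(t) + 81)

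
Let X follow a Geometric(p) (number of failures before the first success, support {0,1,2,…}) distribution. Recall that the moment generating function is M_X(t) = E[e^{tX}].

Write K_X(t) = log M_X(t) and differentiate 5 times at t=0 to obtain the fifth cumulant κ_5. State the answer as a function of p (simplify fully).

M_X(t) = p/(-(1 - p)*e^(t) + 1)
K_X(t) = log M_X(t) = log(p) - log(-(1 - p)*e^(t) + 1)
K′(t) = (-p*e^(t) + e^(t))/(p*e^(t) - e^(t) + 1)
K′′(t) = (-p*e^(t) + e^(t))/(p^2*e^(2*t) - 2*p*e^(2*t) + 2*p*e^(t) + e^(2*t) - 2*e^(t) + 1)

κ_5 = K′′′′′(0) = (p^4 - 15*p^3 + 50*p^2 - 60*p + 24)/p^5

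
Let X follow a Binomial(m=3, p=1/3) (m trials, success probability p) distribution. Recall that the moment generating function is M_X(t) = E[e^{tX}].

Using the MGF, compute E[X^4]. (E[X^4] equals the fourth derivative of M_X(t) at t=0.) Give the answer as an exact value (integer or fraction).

E[X^4] = M′′′′(0) = 7

M_X(t) = (e^(t)/3 + 2/3)^3
M′(t) = e^(3*t)/9 + 4*e^(2*t)/9 + 4*e^(t)/9
M′′(t) = e^(3*t)/3 + 8*e^(2*t)/9 + 4*e^(t)/9
M′′′(t) = e^(3*t) + 16*e^(2*t)/9 + 4*e^(t)/9
M′′′′(t) = 3*e^(3*t) + 32*e^(2*t)/9 + 4*e^(t)/9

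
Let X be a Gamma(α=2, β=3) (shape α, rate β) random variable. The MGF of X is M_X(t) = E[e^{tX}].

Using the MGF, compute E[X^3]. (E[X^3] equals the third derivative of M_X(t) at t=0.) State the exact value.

M_X(t) = 9/(3 - t)^2
D^3[M](t) = -216/(t^5 - 15*t^4 + 90*t^3 - 270*t^2 + 405*t - 243)

E[X^3] = D^3[M](0) = 8/9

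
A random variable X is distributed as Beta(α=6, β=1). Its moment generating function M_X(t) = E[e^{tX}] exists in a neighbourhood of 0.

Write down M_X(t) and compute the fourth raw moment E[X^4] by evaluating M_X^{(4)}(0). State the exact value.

E[X^4] = M′′′′(0) = 3/5

M_X(t) = ₁F₁(6; 7; t)
M′(t) = 6*₁F₁(7; 8; t)/7
M′′(t) = 3*₁F₁(8; 9; t)/4
M′′′(t) = 2*₁F₁(9; 10; t)/3
M′′′′(t) = 3*₁F₁(10; 11; t)/5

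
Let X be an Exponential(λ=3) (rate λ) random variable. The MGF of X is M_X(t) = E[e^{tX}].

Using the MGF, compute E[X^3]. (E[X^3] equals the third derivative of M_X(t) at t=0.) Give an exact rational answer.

M_X(t) = 3/(3 - t)
M^(3)(t) = 18/(t^4 - 12*t^3 + 54*t^2 - 108*t + 81)

E[X^3] = M^(3)(0) = 2/9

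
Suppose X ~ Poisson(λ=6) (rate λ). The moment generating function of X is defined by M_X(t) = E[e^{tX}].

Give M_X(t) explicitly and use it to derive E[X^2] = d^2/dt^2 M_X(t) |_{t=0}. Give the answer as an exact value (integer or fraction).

M_X(t) = e^(6*e^(t) - 6)
M^(2)(t) = (36*e^(2*t)*e^(6*e^(t)) + 6*e^(t)*e^(6*e^(t)))*e^(-6)

E[X^2] = M^(2)(0) = 42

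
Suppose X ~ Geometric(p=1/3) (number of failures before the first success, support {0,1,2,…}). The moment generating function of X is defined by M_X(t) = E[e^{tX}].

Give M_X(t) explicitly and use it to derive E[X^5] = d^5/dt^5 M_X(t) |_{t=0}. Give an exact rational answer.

E[X^5] = d^5M/dt^5 |_{t=0} = 9002

M_X(t) = 1/(3*(1 - 2*e^(t)/3))
dM/dt = 2*e^(t)/(4*e^(2*t) - 12*e^(t) + 9)
d^2M/dt^2 = (-4*e^(2*t) - 6*e^(t))/(8*e^(3*t) - 36*e^(2*t) + 54*e^(t) - 27)
d^3M/dt^3 = (8*e^(3*t) + 48*e^(2*t) + 18*e^(t))/(16*e^(4*t) - 96*e^(3*t) + 216*e^(2*t) - 216*e^(t) + 81)
d^4M/dt^4 = (-16*e^(4*t) - 264*e^(3*t) - 396*e^(2*t) - 54*e^(t))/(32*e^(5*t) - 240*e^(4*t) + 720*e^(3*t) - 1080*e^(2*t) + 810*e^(t) - 243)
d^5M/dt^5 = (32*e^(5*t) + 1248*e^(4*t) + 4752*e^(3*t) + 2808*e^(2*t) + 162*e^(t))/(64*e^(6*t) - 576*e^(5*t) + 2160*e^(4*t) - 4320*e^(3*t) + 4860*e^(2*t) - 2916*e^(t) + 729)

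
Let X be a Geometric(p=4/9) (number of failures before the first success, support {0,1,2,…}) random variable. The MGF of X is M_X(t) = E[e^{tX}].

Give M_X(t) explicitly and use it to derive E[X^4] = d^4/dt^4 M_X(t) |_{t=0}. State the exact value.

E[X^4] = M′′′′(0) = 4865/32

M_X(t) = 4/(9*(1 - 5*e^(t)/9))
M′(t) = 20*e^(t)/(25*e^(2*t) - 90*e^(t) + 81)
M′′(t) = (-100*e^(2*t) - 180*e^(t))/(125*e^(3*t) - 675*e^(2*t) + 1215*e^(t) - 729)
M′′′(t) = (500*e^(3*t) + 3600*e^(2*t) + 1620*e^(t))/(625*e^(4*t) - 4500*e^(3*t) + 12150*e^(2*t) - 14580*e^(t) + 6561)
M′′′′(t) = (-2500*e^(4*t) - 49500*e^(3*t) - 89100*e^(2*t) - 14580*e^(t))/(3125*e^(5*t) - 28125*e^(4*t) + 101250*e^(3*t) - 182250*e^(2*t) + 164025*e^(t) - 59049)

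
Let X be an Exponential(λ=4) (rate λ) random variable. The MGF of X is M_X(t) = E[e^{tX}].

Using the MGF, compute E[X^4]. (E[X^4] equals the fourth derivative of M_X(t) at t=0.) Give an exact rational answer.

E[X^4] = M′′′′(0) = 3/32

M_X(t) = 4/(4 - t)
M′(t) = 4/(t^2 - 8*t + 16)
M′′(t) = -8/(t^3 - 12*t^2 + 48*t - 64)
M′′′(t) = 24/(t^4 - 16*t^3 + 96*t^2 - 256*t + 256)
M′′′′(t) = -96/(t^5 - 20*t^4 + 160*t^3 - 640*t^2 + 1280*t - 1024)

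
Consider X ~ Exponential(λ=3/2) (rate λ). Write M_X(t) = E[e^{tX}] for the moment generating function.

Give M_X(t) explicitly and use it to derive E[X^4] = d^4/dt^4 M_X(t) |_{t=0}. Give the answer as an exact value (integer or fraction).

M_X(t) = 3/(2*(3/2 - t))
dM/dt = 6/(4*t^2 - 12*t + 9)
d^2M/dt^2 = -24/(8*t^3 - 36*t^2 + 54*t - 27)
d^3M/dt^3 = 144/(16*t^4 - 96*t^3 + 216*t^2 - 216*t + 81)
d^4M/dt^4 = -1152/(32*t^5 - 240*t^4 + 720*t^3 - 1080*t^2 + 810*t - 243)

E[X^4] = d^4M/dt^4 |_{t=0} = 128/27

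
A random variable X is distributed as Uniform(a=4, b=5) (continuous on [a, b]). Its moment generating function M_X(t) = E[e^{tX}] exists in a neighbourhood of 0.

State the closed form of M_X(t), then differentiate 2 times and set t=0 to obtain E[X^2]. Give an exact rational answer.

M_X(t) = (e^(5*t) - e^(4*t))/t
dM/dt = (5*t*e^(5*t) - 4*t*e^(4*t) - e^(5*t) + e^(4*t))/t^2
d^2M/dt^2 = (25*t^2*e^(5*t) - 16*t^2*e^(4*t) - 10*t*e^(5*t) + 8*t*e^(4*t) + 2*e^(5*t) - 2*e^(4*t))/t^3

E[X^2] = d^2M/dt^2 |_{t=0} = 61/3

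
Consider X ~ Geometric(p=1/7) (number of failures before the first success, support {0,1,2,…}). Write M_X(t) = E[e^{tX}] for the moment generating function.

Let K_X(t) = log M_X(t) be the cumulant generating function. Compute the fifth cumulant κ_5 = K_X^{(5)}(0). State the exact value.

M_X(t) = 1/(7*(1 - 6*e^(t)/7))
K_X(t) = log M_X(t) = -log(1 - 6*e^(t)/7) - log(7)
K′(t) = -6*e^(t)/(6*e^(t) - 7)
K′′(t) = 42*e^(t)/(36*e^(2*t) - 84*e^(t) + 49)
K′′′(t) = (-252*e^(2*t) - 294*e^(t))/(216*e^(3*t) - 756*e^(2*t) + 882*e^(t) - 343)
K′′′′(t) = (1512*e^(3*t) + 7056*e^(2*t) + 2058*e^(t))/(1296*e^(4*t) - 6048*e^(3*t) + 10584*e^(2*t) - 8232*e^(t) + 2401)
K′′′′′(t) = (-9072*e^(4*t) - 116424*e^(3*t) - 135828*e^(2*t) - 14406*e^(t))/(7776*e^(5*t) - 45360*e^(4*t) + 105840*e^(3*t) - 123480*e^(2*t) + 72030*e^(t) - 16807)

κ_5 = K′′′′′(0) = 275730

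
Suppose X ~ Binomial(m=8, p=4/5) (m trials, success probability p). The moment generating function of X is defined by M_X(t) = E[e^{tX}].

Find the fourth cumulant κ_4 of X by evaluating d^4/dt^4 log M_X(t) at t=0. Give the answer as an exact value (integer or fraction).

M_X(t) = (4*e^(t)/5 + 1/5)^8
K_X(t) = log M_X(t) = 8*log(4*e^(t)/5 + 1/5)
K′(t) = 32*e^(t)/(4*e^(t) + 1)
K′′(t) = 32*e^(t)/(16*e^(2*t) + 8*e^(t) + 1)
K′′′(t) = (-128*e^(2*t) + 32*e^(t))/(64*e^(3*t) + 48*e^(2*t) + 12*e^(t) + 1)
K′′′′(t) = (512*e^(3*t) - 512*e^(2*t) + 32*e^(t))/(256*e^(4*t) + 256*e^(3*t) + 96*e^(2*t) + 16*e^(t) + 1)

κ_4 = K′′′′(0) = 32/625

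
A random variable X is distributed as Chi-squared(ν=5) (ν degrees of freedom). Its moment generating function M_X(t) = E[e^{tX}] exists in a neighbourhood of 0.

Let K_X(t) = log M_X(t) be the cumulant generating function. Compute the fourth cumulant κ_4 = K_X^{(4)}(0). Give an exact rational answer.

M_X(t) = (1 - 2*t)^(-5/2)
K_X(t) = log M_X(t) = -5*log(1 - 2*t)/2
D^4[K](t) = 240/(16*t^4 - 32*t^3 + 24*t^2 - 8*t + 1)

κ_4 = D^4[K](0) = 240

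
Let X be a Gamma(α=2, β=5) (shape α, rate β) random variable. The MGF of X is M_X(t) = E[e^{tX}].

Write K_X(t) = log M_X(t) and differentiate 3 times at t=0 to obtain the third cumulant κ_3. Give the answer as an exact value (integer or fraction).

κ_3 = d^3K/dt^3 |_{t=0} = 4/125

M_X(t) = 25/(5 - t)^2
K_X(t) = log M_X(t) = -2*log(5 - t) + 2*log(5)
dK/dt = -2/(t - 5)
d^2K/dt^2 = 2/(t^2 - 10*t + 25)
d^3K/dt^3 = -4/(t^3 - 15*t^2 + 75*t - 125)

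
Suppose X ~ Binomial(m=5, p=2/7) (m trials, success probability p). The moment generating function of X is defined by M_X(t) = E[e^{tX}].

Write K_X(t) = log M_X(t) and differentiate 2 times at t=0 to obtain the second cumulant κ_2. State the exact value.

M_X(t) = (2*e^(t)/7 + 5/7)^5
K_X(t) = log M_X(t) = 5*log(2*e^(t)/7 + 5/7)
K^(2)(t) = 50*e^(t)/(4*e^(2*t) + 20*e^(t) + 25)

κ_2 = K^(2)(0) = 50/49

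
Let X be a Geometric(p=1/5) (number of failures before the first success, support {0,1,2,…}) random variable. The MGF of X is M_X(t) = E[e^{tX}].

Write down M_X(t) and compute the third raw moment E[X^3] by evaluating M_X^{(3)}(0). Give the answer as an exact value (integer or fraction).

M_X(t) = 1/(5*(1 - 4*e^(t)/5))
M′(t) = 4*e^(t)/(16*e^(2*t) - 40*e^(t) + 25)
M′′(t) = (-16*e^(2*t) - 20*e^(t))/(64*e^(3*t) - 240*e^(2*t) + 300*e^(t) - 125)
M′′′(t) = (64*e^(3*t) + 320*e^(2*t) + 100*e^(t))/(256*e^(4*t) - 1280*e^(3*t) + 2400*e^(2*t) - 2000*e^(t) + 625)

E[X^3] = M′′′(0) = 484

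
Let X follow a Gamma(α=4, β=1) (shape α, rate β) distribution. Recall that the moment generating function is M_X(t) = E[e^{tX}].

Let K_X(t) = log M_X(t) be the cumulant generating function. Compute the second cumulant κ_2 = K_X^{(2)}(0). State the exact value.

M_X(t) = (1 - t)^(-4)
K_X(t) = log M_X(t) = -4*log(1 - t)
K^(2)(t) = 4/(t^2 - 2*t + 1)

κ_2 = K^(2)(0) = 4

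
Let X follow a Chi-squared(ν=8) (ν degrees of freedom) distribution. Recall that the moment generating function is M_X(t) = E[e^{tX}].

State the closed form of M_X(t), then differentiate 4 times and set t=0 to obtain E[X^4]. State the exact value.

E[X^4] = d^4M/dt^4 |_{t=0} = 13440

M_X(t) = (1 - 2*t)^(-4)
dM/dt = -8/(32*t^5 - 80*t^4 + 80*t^3 - 40*t^2 + 10*t - 1)
d^2M/dt^2 = 80/(64*t^6 - 192*t^5 + 240*t^4 - 160*t^3 + 60*t^2 - 12*t + 1)
d^3M/dt^3 = -960/(128*t^7 - 448*t^6 + 672*t^5 - 560*t^4 + 280*t^3 - 84*t^2 + 14*t - 1)
d^4M/dt^4 = 13440/(256*t^8 - 1024*t^7 + 1792*t^6 - 1792*t^5 + 1120*t^4 - 448*t^3 + 112*t^2 - 16*t + 1)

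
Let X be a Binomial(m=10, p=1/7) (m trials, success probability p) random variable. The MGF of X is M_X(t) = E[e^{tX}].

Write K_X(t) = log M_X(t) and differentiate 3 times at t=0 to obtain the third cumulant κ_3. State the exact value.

κ_3 = K′′′(0) = 300/343

M_X(t) = (e^(t)/7 + 6/7)^10
K_X(t) = log M_X(t) = 10*log(e^(t)/7 + 6/7)
K′(t) = 10*e^(t)/(e^(t) + 6)
K′′(t) = 60*e^(t)/(e^(2*t) + 12*e^(t) + 36)
K′′′(t) = (-60*e^(2*t) + 360*e^(t))/(e^(3*t) + 18*e^(2*t) + 108*e^(t) + 216)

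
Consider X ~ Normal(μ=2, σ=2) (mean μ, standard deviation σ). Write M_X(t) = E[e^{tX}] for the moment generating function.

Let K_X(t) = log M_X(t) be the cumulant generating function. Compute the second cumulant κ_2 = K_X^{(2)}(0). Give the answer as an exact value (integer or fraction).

κ_2 = D^2[K](0) = 4

M_X(t) = e^(2*t^2 + 2*t)
K_X(t) = log M_X(t) = 2*t^2 + 2*t
D^2[K](t) = 4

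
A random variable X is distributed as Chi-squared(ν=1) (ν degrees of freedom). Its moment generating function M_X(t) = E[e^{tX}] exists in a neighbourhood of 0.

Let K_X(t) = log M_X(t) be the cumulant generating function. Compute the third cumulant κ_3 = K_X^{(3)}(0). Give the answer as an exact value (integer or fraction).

κ_3 = D^3[K](0) = 8

M_X(t) = 1/√(1 - 2*t)
K_X(t) = log M_X(t) = -log(1 - 2*t)/2
D^3[K](t) = -8/(8*t^3 - 12*t^2 + 6*t - 1)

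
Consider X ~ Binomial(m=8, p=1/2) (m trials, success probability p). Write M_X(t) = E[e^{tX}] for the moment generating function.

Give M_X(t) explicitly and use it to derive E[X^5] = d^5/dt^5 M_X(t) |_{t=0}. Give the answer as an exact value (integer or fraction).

M_X(t) = (e^(t)/2 + 1/2)^8
D^5[M](t) = 128*e^(8*t) + 16807*e^(7*t)/32 + 1701*e^(6*t)/2 + 21875*e^(5*t)/32 + 280*e^(4*t) + 1701*e^(3*t)/32 + 7*e^(2*t)/2 + e^(t)/32

E[X^5] = D^5[M](0) = 2524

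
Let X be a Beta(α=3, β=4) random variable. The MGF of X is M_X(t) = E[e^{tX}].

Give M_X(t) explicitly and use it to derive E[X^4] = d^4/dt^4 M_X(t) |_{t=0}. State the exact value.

M_X(t) = ₁F₁(3; 7; t)
dM/dt = 3*₁F₁(4; 8; t)/7
d^2M/dt^2 = 3*₁F₁(5; 9; t)/14
d^3M/dt^3 = 5*₁F₁(6; 10; t)/42
d^4M/dt^4 = ₁F₁(7; 11; t)/14

E[X^4] = d^4M/dt^4 |_{t=0} = 1/14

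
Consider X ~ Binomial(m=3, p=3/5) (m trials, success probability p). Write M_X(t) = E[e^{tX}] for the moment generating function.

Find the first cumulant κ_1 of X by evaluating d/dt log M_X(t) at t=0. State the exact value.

κ_1 = D[K](0) = 9/5

M_X(t) = (3*e^(t)/5 + 2/5)^3
K_X(t) = log M_X(t) = 3*log(3*e^(t)/5 + 2/5)
D[K](t) = 9*e^(t)/(3*e^(t) + 2)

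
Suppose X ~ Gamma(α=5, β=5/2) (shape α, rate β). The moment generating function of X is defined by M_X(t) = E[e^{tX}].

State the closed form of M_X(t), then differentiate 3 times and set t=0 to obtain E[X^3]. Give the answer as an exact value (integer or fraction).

E[X^3] = d^3M/dt^3 |_{t=0} = 336/25

M_X(t) = 3125/(32*(5/2 - t)^5)
dM/dt = 31250/(64*t^6 - 960*t^5 + 6000*t^4 - 20000*t^3 + 37500*t^2 - 37500*t + 15625)
d^2M/dt^2 = -375000/(128*t^7 - 2240*t^6 + 16800*t^5 - 70000*t^4 + 175000*t^3 - 262500*t^2 + 218750*t - 78125)
d^3M/dt^3 = 5250000/(256*t^8 - 5120*t^7 + 44800*t^6 - 224000*t^5 + 700000*t^4 - 1400000*t^3 + 1750000*t^2 - 1250000*t + 390625)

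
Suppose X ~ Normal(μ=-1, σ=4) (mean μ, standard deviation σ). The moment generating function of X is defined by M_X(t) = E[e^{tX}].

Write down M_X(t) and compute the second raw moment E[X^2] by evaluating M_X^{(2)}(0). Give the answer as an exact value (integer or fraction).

M_X(t) = e^(8*t^2 - t)
M^(2)(t) = (256*t^2*e^(8*t^2) - 32*t*e^(8*t^2) + 17*e^(8*t^2))*e^(-t)

E[X^2] = M^(2)(0) = 17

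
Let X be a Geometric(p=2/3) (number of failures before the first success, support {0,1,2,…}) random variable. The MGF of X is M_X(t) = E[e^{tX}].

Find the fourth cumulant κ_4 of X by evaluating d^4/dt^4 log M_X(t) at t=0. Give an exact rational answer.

M_X(t) = 2/(3*(1 - e^(t)/3))
K_X(t) = log M_X(t) = -log(1 - e^(t)/3) - log(3) + log(2)
D^4[K](t) = (3*e^(3*t) + 36*e^(2*t) + 27*e^(t))/(e^(4*t) - 12*e^(3*t) + 54*e^(2*t) - 108*e^(t) + 81)

κ_4 = D^4[K](0) = 33/8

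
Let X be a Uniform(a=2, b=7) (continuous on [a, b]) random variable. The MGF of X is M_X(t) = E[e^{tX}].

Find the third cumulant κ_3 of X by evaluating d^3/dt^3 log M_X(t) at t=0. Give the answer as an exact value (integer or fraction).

κ_3 = K^(3)(0) = 0

M_X(t) = (e^(7*t) - e^(2*t))/(5*t)
K_X(t) = log M_X(t) = -log(t) + log(e^(7*t) - e^(2*t)) - log(5)
K^(3)(t) = (125*t^3*e^(10*t) + 125*t^3*e^(5*t) - 2*e^(15*t) + 6*e^(10*t) - 6*e^(5*t) + 2)/(t^3*e^(15*t) - 3*t^3*e^(10*t) + 3*t^3*e^(5*t) - t^3)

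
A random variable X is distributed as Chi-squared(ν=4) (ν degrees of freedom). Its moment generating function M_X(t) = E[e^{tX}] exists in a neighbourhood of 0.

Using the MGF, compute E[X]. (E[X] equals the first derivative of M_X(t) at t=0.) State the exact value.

E[X] = M′(0) = 4

M_X(t) = (1 - 2*t)^(-2)
M′(t) = -4/(8*t^3 - 12*t^2 + 6*t - 1)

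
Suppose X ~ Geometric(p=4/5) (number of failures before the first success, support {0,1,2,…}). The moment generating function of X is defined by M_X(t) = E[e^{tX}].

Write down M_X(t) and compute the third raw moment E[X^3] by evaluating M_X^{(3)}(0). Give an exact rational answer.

M_X(t) = 4/(5*(1 - e^(t)/5))
M^(3)(t) = (4*e^(3*t) + 80*e^(2*t) + 100*e^(t))/(e^(4*t) - 20*e^(3*t) + 150*e^(2*t) - 500*e^(t) + 625)

E[X^3] = M^(3)(0) = 23/32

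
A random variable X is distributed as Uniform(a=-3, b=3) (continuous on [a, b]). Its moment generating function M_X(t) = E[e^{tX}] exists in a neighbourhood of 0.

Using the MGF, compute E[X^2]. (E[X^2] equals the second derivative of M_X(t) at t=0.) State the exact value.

M_X(t) = (e^(3*t) - e^(-3*t))/(6*t)
M^(2)(t) = (9*t^2*e^(6*t) - 9*t^2 - 6*t*e^(6*t) - 6*t + 2*e^(6*t) - 2)*e^(-3*t)/(6*t^3)

E[X^2] = M^(2)(0) = 3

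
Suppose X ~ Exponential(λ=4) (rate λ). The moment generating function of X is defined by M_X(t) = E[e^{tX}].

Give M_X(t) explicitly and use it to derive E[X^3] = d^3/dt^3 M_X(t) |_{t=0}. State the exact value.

E[X^3] = D^3[M](0) = 3/32

M_X(t) = 4/(4 - t)
D^3[M](t) = 24/(t^4 - 16*t^3 + 96*t^2 - 256*t + 256)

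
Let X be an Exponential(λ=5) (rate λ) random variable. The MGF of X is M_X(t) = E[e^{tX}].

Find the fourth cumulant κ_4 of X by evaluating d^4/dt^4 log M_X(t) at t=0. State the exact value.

M_X(t) = 5/(5 - t)
K_X(t) = log M_X(t) = -log(5 - t) + log(5)
K′(t) = -1/(t - 5)
K′′(t) = 1/(t^2 - 10*t + 25)
K′′′(t) = -2/(t^3 - 15*t^2 + 75*t - 125)
K′′′′(t) = 6/(t^4 - 20*t^3 + 150*t^2 - 500*t + 625)

κ_4 = K′′′′(0) = 6/625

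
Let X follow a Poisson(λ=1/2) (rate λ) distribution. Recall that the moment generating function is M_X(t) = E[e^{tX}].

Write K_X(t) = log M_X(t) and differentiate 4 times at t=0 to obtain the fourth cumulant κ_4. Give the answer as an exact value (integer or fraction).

κ_4 = d^4K/dt^4 |_{t=0} = 1/2

M_X(t) = e^(e^(t)/2 - 1/2)
K_X(t) = log M_X(t) = e^(t)/2 - 1/2
dK/dt = e^(t)/2
d^2K/dt^2 = e^(t)/2
d^3K/dt^3 = e^(t)/2
d^4K/dt^4 = e^(t)/2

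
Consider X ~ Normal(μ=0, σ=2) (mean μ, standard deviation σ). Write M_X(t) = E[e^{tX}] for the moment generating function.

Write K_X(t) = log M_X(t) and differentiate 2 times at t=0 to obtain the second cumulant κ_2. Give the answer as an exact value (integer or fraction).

κ_2 = K′′(0) = 4

M_X(t) = e^(2*t^2)
K_X(t) = log M_X(t) = 2*t^2
K′(t) = 4*t
K′′(t) = 4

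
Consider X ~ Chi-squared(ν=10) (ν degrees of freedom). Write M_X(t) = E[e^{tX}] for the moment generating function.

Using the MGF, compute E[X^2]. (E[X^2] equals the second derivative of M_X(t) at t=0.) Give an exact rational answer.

M_X(t) = (1 - 2*t)^(-5)
M^(2)(t) = -120/(128*t^7 - 448*t^6 + 672*t^5 - 560*t^4 + 280*t^3 - 84*t^2 + 14*t - 1)

E[X^2] = M^(2)(0) = 120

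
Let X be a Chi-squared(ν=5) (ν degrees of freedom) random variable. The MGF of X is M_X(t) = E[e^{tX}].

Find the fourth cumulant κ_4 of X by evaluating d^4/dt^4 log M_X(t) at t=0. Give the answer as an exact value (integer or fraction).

M_X(t) = (1 - 2*t)^(-5/2)
K_X(t) = log M_X(t) = -5*log(1 - 2*t)/2
K′(t) = -5/(2*t - 1)
K′′(t) = 10/(4*t^2 - 4*t + 1)
K′′′(t) = -40/(8*t^3 - 12*t^2 + 6*t - 1)
K′′′′(t) = 240/(16*t^4 - 32*t^3 + 24*t^2 - 8*t + 1)

κ_4 = K′′′′(0) = 240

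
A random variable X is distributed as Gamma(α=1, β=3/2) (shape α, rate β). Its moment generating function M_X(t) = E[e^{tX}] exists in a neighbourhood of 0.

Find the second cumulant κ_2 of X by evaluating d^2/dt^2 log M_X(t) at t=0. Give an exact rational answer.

M_X(t) = 3/(2*(3/2 - t))
K_X(t) = log M_X(t) = -log(3/2 - t) - log(2) + log(3)
K^(2)(t) = 4/(4*t^2 - 12*t + 9)

κ_2 = K^(2)(0) = 4/9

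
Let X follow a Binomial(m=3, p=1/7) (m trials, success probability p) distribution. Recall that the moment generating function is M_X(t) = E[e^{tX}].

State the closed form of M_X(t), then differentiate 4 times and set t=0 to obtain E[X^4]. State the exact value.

E[X^4] = D^4[M](0) = 477/343

M_X(t) = (e^(t)/7 + 6/7)^3
D^4[M](t) = 81*e^(3*t)/343 + 288*e^(2*t)/343 + 108*e^(t)/343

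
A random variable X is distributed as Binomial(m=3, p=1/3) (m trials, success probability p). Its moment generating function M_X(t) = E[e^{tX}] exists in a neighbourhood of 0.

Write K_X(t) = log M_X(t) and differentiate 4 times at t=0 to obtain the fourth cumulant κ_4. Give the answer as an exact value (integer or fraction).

κ_4 = K′′′′(0) = -2/9

M_X(t) = (e^(t)/3 + 2/3)^3
K_X(t) = log M_X(t) = 3*log(e^(t)/3 + 2/3)
K′(t) = 3*e^(t)/(e^(t) + 2)
K′′(t) = 6*e^(t)/(e^(2*t) + 4*e^(t) + 4)
K′′′(t) = (-6*e^(2*t) + 12*e^(t))/(e^(3*t) + 6*e^(2*t) + 12*e^(t) + 8)
K′′′′(t) = (6*e^(3*t) - 48*e^(2*t) + 24*e^(t))/(e^(4*t) + 8*e^(3*t) + 24*e^(2*t) + 32*e^(t) + 16)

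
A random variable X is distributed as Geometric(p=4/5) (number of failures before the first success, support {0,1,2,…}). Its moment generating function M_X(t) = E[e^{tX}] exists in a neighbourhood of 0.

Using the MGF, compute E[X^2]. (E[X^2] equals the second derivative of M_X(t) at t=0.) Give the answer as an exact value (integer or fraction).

E[X^2] = M′′(0) = 3/8

M_X(t) = 4/(5*(1 - e^(t)/5))
M′(t) = 4*e^(t)/(e^(2*t) - 10*e^(t) + 25)
M′′(t) = (-4*e^(2*t) - 20*e^(t))/(e^(3*t) - 15*e^(2*t) + 75*e^(t) - 125)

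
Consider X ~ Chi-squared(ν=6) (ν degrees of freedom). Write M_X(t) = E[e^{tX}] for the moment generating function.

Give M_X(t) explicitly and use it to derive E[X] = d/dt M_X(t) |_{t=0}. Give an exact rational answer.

M_X(t) = (1 - 2*t)^(-3)
D[M](t) = 6/(16*t^4 - 32*t^3 + 24*t^2 - 8*t + 1)

E[X] = D[M](0) = 6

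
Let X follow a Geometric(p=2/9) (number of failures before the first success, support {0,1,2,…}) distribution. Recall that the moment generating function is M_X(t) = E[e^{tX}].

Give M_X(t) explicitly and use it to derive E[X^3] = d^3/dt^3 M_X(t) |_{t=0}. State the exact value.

M_X(t) = 2/(9*(1 - 7*e^(t)/9))
M^(3)(t) = (686*e^(3*t) + 3528*e^(2*t) + 1134*e^(t))/(2401*e^(4*t) - 12348*e^(3*t) + 23814*e^(2*t) - 20412*e^(t) + 6561)

E[X^3] = M^(3)(0) = 1337/4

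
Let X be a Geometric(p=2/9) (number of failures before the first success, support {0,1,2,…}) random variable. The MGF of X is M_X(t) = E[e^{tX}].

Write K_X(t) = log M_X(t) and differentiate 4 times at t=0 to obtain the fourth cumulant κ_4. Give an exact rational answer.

κ_4 = d^4K/dt^4 |_{t=0} = 12033/8

M_X(t) = 2/(9*(1 - 7*e^(t)/9))
K_X(t) = log M_X(t) = -log(1 - 7*e^(t)/9) - 2*log(3) + log(2)
dK/dt = -7*e^(t)/(7*e^(t) - 9)
d^2K/dt^2 = 63*e^(t)/(49*e^(2*t) - 126*e^(t) + 81)
d^3K/dt^3 = (-441*e^(2*t) - 567*e^(t))/(343*e^(3*t) - 1323*e^(2*t) + 1701*e^(t) - 729)
d^4K/dt^4 = (3087*e^(3*t) + 15876*e^(2*t) + 5103*e^(t))/(2401*e^(4*t) - 12348*e^(3*t) + 23814*e^(2*t) - 20412*e^(t) + 6561)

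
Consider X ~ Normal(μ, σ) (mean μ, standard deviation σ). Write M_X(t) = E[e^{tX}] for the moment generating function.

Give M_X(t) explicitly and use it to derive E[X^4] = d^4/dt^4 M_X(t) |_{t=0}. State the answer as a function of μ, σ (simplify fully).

M_X(t) = e^(μ*t + σ^2*t^2/2)

E[X^4] = M^(4)(0) = μ^4 + 6*μ^2*σ^2 + 3*σ^4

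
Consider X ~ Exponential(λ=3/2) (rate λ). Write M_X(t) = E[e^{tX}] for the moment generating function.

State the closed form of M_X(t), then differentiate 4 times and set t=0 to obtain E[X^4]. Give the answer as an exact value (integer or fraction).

M_X(t) = 3/(2*(3/2 - t))
D^4[M](t) = -1152/(32*t^5 - 240*t^4 + 720*t^3 - 1080*t^2 + 810*t - 243)

E[X^4] = D^4[M](0) = 128/27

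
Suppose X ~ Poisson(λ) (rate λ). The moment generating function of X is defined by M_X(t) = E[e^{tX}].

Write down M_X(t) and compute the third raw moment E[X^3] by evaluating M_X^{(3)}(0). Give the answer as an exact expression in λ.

E[X^3] = d^3M/dt^3 |_{t=0} = λ*(λ^2 + 3*λ + 1)

M_X(t) = e^(λ*(e^(t) - 1))
dM/dt = λ*e^(-λ)*e^(t)*e^(λ*e^(t))
d^2M/dt^2 = (λ^2*e^(2*t)*e^(λ*e^(t)) + λ*e^(t)*e^(λ*e^(t)))*e^(-λ)
d^3M/dt^3 = (λ^3*e^(3*t)*e^(λ*e^(t)) + 3*λ^2*e^(2*t)*e^(λ*e^(t)) + λ*e^(t)*e^(λ*e^(t)))*e^(-λ)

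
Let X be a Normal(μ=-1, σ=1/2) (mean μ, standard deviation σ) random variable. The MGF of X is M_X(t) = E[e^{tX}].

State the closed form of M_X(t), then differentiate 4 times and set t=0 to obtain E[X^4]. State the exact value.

M_X(t) = e^(t^2/8 - t)
M′(t) = t*e^(-t)*e^(t^2/8)/4 - e^(-t)*e^(t^2/8)
M′′(t) = (t^2*e^(t^2/8) - 8*t*e^(t^2/8) + 20*e^(t^2/8))*e^(-t)/16
M′′′(t) = (t^3*e^(t^2/8) - 12*t^2*e^(t^2/8) + 60*t*e^(t^2/8) - 112*e^(t^2/8))*e^(-t)/64
M′′′′(t) = (t^4*e^(t^2/8) - 16*t^3*e^(t^2/8) + 120*t^2*e^(t^2/8) - 448*t*e^(t^2/8) + 688*e^(t^2/8))*e^(-t)/256

E[X^4] = M′′′′(0) = 43/16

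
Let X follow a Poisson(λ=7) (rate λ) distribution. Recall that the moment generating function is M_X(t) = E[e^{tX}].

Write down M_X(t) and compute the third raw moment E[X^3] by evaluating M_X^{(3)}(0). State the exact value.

E[X^3] = d^3M/dt^3 |_{t=0} = 497

M_X(t) = e^(7*e^(t) - 7)
dM/dt = 7*e^(-7)*e^(t)*e^(7*e^(t))
d^2M/dt^2 = (49*e^(2*t)*e^(7*e^(t)) + 7*e^(t)*e^(7*e^(t)))*e^(-7)
d^3M/dt^3 = (343*e^(3*t)*e^(7*e^(t)) + 147*e^(2*t)*e^(7*e^(t)) + 7*e^(t)*e^(7*e^(t)))*e^(-7)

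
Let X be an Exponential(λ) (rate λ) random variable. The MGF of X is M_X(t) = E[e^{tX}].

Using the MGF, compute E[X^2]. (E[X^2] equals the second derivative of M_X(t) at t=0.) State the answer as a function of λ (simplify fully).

M_X(t) = λ/(λ - t)
M^(2)(t) = -2*λ/(-λ^3 + 3*λ^2*t - 3*λ*t^2 + t^3)

E[X^2] = M^(2)(0) = 2/λ^2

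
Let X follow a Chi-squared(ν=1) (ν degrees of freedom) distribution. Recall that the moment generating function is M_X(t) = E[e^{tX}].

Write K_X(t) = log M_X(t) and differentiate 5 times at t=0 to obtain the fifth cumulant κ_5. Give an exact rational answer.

M_X(t) = 1/√(1 - 2*t)
K_X(t) = log M_X(t) = -log(1 - 2*t)/2
dK/dt = -1/(2*t - 1)
d^2K/dt^2 = 2/(4*t^2 - 4*t + 1)
d^3K/dt^3 = -8/(8*t^3 - 12*t^2 + 6*t - 1)
d^4K/dt^4 = 48/(16*t^4 - 32*t^3 + 24*t^2 - 8*t + 1)
d^5K/dt^5 = -384/(32*t^5 - 80*t^4 + 80*t^3 - 40*t^2 + 10*t - 1)

κ_5 = d^5K/dt^5 |_{t=0} = 384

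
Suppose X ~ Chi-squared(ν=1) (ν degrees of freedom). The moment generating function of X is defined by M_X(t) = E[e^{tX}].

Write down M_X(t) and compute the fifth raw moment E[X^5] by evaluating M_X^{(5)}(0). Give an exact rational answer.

M_X(t) = 1/√(1 - 2*t)
dM/dt = -1/(2*t*√(1 - 2*t) - √(1 - 2*t))
d^2M/dt^2 = 3/(4*t^2*√(1 - 2*t) - 4*t*√(1 - 2*t) + √(1 - 2*t))
d^3M/dt^3 = -15/(8*t^3*√(1 - 2*t) - 12*t^2*√(1 - 2*t) + 6*t*√(1 - 2*t) - √(1 - 2*t))
d^4M/dt^4 = 105/(16*t^4*√(1 - 2*t) - 32*t^3*√(1 - 2*t) + 24*t^2*√(1 - 2*t) - 8*t*√(1 - 2*t) + √(1 - 2*t))
d^5M/dt^5 = -945/(32*t^5*√(1 - 2*t) - 80*t^4*√(1 - 2*t) + 80*t^3*√(1 - 2*t) - 40*t^2*√(1 - 2*t) + 10*t*√(1 - 2*t) - √(1 - 2*t))

E[X^5] = d^5M/dt^5 |_{t=0} = 945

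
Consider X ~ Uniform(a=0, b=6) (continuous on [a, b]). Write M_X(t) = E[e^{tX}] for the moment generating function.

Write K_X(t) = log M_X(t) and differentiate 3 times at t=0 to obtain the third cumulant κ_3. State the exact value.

M_X(t) = (e^(6*t) - 1)/(6*t)
K_X(t) = log M_X(t) = -log(t) + log(e^(6*t) - 1) - log(6)
dK/dt = (6*t*e^(6*t) - e^(6*t) + 1)/(t*e^(6*t) - t)
d^2K/dt^2 = (-36*t^2*e^(6*t) + e^(12*t) - 2*e^(6*t) + 1)/(t^2*e^(12*t) - 2*t^2*e^(6*t) + t^2)
d^3K/dt^3 = (216*t^3*e^(12*t) + 216*t^3*e^(6*t) - 2*e^(18*t) + 6*e^(12*t) - 6*e^(6*t) + 2)/(t^3*e^(18*t) - 3*t^3*e^(12*t) + 3*t^3*e^(6*t) - t^3)

κ_3 = d^3K/dt^3 |_{t=0} = 0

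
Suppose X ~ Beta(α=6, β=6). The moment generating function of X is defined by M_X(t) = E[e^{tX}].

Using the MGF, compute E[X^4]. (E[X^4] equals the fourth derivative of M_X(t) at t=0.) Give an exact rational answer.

E[X^4] = D^4[M](0) = 6/65

M_X(t) = ₁F₁(6; 12; t)
D^4[M](t) = 6*₁F₁(10; 16; t)/65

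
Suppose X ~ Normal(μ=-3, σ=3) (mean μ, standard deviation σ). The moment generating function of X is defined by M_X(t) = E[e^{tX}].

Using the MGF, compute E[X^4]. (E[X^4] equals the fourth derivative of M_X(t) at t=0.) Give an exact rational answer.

M_X(t) = e^(9*t^2/2 - 3*t)
M′(t) = 9*t*e^(-3*t)*e^(9*t^2/2) - 3*e^(-3*t)*e^(9*t^2/2)
M′′(t) = (81*t^2*e^(9*t^2/2) - 54*t*e^(9*t^2/2) + 18*e^(9*t^2/2))*e^(-3*t)
M′′′(t) = (729*t^3*e^(9*t^2/2) - 729*t^2*e^(9*t^2/2) + 486*t*e^(9*t^2/2) - 108*e^(9*t^2/2))*e^(-3*t)
M′′′′(t) = (6561*t^4*e^(9*t^2/2) - 8748*t^3*e^(9*t^2/2) + 8748*t^2*e^(9*t^2/2) - 3888*t*e^(9*t^2/2) + 810*e^(9*t^2/2))*e^(-3*t)

E[X^4] = M′′′′(0) = 810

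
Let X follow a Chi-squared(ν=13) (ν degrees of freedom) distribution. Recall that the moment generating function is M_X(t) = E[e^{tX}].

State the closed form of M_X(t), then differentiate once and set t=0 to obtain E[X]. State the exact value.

M_X(t) = (1 - 2*t)^(-13/2)
M′(t) = -13/(128*t^7*√(1 - 2*t) - 448*t^6*√(1 - 2*t) + 672*t^5*√(1 - 2*t) - 560*t^4*√(1 - 2*t) + 280*t^3*√(1 - 2*t) - 84*t^2*√(1 - 2*t) + 14*t*√(1 - 2*t) - √(1 - 2*t))

E[X] = M′(0) = 13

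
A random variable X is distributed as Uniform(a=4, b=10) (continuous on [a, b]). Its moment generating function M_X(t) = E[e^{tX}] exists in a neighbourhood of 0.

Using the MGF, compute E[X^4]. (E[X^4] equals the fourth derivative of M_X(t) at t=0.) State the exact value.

M_X(t) = (e^(10*t) - e^(4*t))/(6*t)
M′(t) = (10*t*e^(10*t) - 4*t*e^(4*t) - e^(10*t) + e^(4*t))/(6*t^2)
M′′(t) = (50*t^2*e^(10*t) - 8*t^2*e^(4*t) - 10*t*e^(10*t) + 4*t*e^(4*t) + e^(10*t) - e^(4*t))/(3*t^3)
M′′′(t) = (500*t^3*e^(10*t) - 32*t^3*e^(4*t) - 150*t^2*e^(10*t) + 24*t^2*e^(4*t) + 30*t*e^(10*t) - 12*t*e^(4*t) - 3*e^(10*t) + 3*e^(4*t))/(3*t^4)

E[X^4] = M′′′′(0) = 16496/5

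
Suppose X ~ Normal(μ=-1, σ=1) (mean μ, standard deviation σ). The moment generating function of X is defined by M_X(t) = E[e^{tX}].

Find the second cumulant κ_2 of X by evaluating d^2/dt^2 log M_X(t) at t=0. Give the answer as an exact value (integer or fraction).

M_X(t) = e^(t^2/2 - t)
K_X(t) = log M_X(t) = t^2/2 - t
dK/dt = t - 1
d^2K/dt^2 = 1

κ_2 = d^2K/dt^2 |_{t=0} = 1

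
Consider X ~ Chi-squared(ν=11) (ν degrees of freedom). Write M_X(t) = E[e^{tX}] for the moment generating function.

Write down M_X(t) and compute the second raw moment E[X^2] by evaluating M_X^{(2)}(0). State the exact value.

M_X(t) = (1 - 2*t)^(-11/2)
M′(t) = 11/(64*t^6*√(1 - 2*t) - 192*t^5*√(1 - 2*t) + 240*t^4*√(1 - 2*t) - 160*t^3*√(1 - 2*t) + 60*t^2*√(1 - 2*t) - 12*t*√(1 - 2*t) + √(1 - 2*t))
M′′(t) = -143/(128*t^7*√(1 - 2*t) - 448*t^6*√(1 - 2*t) + 672*t^5*√(1 - 2*t) - 560*t^4*√(1 - 2*t) + 280*t^3*√(1 - 2*t) - 84*t^2*√(1 - 2*t) + 14*t*√(1 - 2*t) - √(1 - 2*t))

E[X^2] = M′′(0) = 143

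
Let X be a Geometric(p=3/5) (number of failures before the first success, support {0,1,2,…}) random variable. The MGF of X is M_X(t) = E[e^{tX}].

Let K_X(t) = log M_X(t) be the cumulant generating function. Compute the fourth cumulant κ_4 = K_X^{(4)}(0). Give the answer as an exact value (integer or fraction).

M_X(t) = 3/(5*(1 - 2*e^(t)/5))
K_X(t) = log M_X(t) = -log(1 - 2*e^(t)/5) - log(5) + log(3)
dK/dt = -2*e^(t)/(2*e^(t) - 5)
d^2K/dt^2 = 10*e^(t)/(4*e^(2*t) - 20*e^(t) + 25)
d^3K/dt^3 = (-20*e^(2*t) - 50*e^(t))/(8*e^(3*t) - 60*e^(2*t) + 150*e^(t) - 125)
d^4K/dt^4 = (40*e^(3*t) + 400*e^(2*t) + 250*e^(t))/(16*e^(4*t) - 160*e^(3*t) + 600*e^(2*t) - 1000*e^(t) + 625)

κ_4 = d^4K/dt^4 |_{t=0} = 230/27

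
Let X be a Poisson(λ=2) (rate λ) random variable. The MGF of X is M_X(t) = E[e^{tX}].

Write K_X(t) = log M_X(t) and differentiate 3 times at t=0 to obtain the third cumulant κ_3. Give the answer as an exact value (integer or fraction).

κ_3 = K′′′(0) = 2

M_X(t) = e^(2*e^(t) - 2)
K_X(t) = log M_X(t) = 2*e^(t) - 2
K′(t) = 2*e^(t)
K′′(t) = 2*e^(t)
K′′′(t) = 2*e^(t)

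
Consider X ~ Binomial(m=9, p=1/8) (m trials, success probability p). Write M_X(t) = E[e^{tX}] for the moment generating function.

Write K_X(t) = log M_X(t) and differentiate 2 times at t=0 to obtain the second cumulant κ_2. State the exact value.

κ_2 = K^(2)(0) = 63/64

M_X(t) = (e^(t)/8 + 7/8)^9
K_X(t) = log M_X(t) = 9*log(e^(t)/8 + 7/8)
K^(2)(t) = 63*e^(t)/(e^(2*t) + 14*e^(t) + 49)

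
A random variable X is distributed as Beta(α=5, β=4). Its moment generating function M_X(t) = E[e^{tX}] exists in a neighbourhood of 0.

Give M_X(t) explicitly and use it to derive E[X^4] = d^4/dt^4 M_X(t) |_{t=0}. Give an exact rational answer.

M_X(t) = ₁F₁(5; 9; t)
M′(t) = 5*₁F₁(6; 10; t)/9
M′′(t) = ₁F₁(7; 11; t)/3
M′′′(t) = 7*₁F₁(8; 12; t)/33
M′′′′(t) = 14*₁F₁(9; 13; t)/99

E[X^4] = M′′′′(0) = 14/99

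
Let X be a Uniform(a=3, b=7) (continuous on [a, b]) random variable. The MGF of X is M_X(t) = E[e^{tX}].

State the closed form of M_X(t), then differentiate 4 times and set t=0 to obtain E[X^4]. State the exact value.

E[X^4] = M′′′′(0) = 4141/5

M_X(t) = (e^(7*t) - e^(3*t))/(4*t)
M′(t) = (7*t*e^(7*t) - 3*t*e^(3*t) - e^(7*t) + e^(3*t))/(4*t^2)
M′′(t) = (49*t^2*e^(7*t) - 9*t^2*e^(3*t) - 14*t*e^(7*t) + 6*t*e^(3*t) + 2*e^(7*t) - 2*e^(3*t))/(4*t^3)
M′′′(t) = (343*t^3*e^(7*t) - 27*t^3*e^(3*t) - 147*t^2*e^(7*t) + 27*t^2*e^(3*t) + 42*t*e^(7*t) - 18*t*e^(3*t) - 6*e^(7*t) + 6*e^(3*t))/(4*t^4)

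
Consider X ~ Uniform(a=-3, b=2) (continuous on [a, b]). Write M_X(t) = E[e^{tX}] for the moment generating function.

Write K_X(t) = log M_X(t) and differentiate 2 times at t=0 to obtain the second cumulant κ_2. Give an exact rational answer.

κ_2 = K′′(0) = 25/12

M_X(t) = (e^(2*t) - e^(-3*t))/(5*t)
K_X(t) = log M_X(t) = -log(t) + log(e^(2*t) - e^(-3*t)) - log(5)
K′(t) = (2*t*e^(5*t) + 3*t - e^(5*t) + 1)/(t*e^(5*t) - t)
K′′(t) = (-25*t^2*e^(5*t) + e^(10*t) - 2*e^(5*t) + 1)/(t^2*e^(10*t) - 2*t^2*e^(5*t) + t^2)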